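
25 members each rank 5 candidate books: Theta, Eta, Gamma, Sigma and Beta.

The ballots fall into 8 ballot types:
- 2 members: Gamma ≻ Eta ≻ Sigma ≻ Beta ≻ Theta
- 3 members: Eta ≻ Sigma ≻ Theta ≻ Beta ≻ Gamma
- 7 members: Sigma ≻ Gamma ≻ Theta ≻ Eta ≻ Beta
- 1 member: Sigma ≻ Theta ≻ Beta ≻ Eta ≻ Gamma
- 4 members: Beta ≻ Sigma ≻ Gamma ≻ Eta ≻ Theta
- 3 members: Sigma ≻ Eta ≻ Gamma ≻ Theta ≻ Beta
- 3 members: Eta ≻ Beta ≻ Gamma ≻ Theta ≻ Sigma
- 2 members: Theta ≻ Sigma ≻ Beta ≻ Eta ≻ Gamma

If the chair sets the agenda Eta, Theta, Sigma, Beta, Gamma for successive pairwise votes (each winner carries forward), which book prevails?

Sigma

Round 1: Eta vs Theta — 15–10, Eta advances.
Round 2: Eta vs Sigma — 8–17, Sigma advances.
Round 3: Sigma vs Beta — 18–7, Sigma advances.
Round 4: Sigma vs Gamma — 20–5, Sigma advances.
The agenda winner is Sigma.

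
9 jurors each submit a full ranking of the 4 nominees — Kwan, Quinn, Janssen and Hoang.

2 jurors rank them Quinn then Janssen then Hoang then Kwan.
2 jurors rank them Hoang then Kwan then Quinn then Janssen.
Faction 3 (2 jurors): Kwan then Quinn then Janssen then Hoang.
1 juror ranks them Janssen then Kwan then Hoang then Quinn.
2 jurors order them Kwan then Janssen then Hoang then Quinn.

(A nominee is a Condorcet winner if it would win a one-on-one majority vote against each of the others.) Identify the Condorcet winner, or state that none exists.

Kwan

Pairwise majorities:
Kwan vs Quinn: Kwan, 7–2.
Kwan vs Janssen: Kwan preferred on 2+2+2 = 6 ballots; Kwan wins 6–3.
Kwan vs Hoang: Kwan is ranked higher on 2+1+2 = 5 ballots, Hoang on 4. Kwan wins 5–4.
Quinn vs Janssen: Quinn wins 6–3.
Quinn vs Hoang: 4 to 5, Hoang.
Janssen vs Hoang: Janssen preferred on 2+2+1+2 = 7 ballots; Janssen wins 7–2.
Kwan wins every pairwise contest, so Kwan is the Condorcet winner.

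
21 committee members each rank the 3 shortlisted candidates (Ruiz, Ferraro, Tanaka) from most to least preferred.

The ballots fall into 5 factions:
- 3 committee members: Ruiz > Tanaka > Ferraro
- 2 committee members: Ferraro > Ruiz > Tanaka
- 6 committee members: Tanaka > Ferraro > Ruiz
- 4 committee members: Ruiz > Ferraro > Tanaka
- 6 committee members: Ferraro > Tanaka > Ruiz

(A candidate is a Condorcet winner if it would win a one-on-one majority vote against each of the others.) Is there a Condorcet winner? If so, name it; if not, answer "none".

Ferraro

Head-to-head results (21 committee members):
Ruiz vs Ferraro: 3+4 = 7 for Ruiz, 14 for Ferraro — Ferraro by 14–7.
Ruiz vs Tanaka: Tanaka, 12–9.
Ferraro vs Tanaka: Ferraro is ranked higher on 2+4+6 = 12 ballots, Tanaka on 9. Ferraro wins 12–9.
Ferraro defeats every rival head-to-head and is the Condorcet winner.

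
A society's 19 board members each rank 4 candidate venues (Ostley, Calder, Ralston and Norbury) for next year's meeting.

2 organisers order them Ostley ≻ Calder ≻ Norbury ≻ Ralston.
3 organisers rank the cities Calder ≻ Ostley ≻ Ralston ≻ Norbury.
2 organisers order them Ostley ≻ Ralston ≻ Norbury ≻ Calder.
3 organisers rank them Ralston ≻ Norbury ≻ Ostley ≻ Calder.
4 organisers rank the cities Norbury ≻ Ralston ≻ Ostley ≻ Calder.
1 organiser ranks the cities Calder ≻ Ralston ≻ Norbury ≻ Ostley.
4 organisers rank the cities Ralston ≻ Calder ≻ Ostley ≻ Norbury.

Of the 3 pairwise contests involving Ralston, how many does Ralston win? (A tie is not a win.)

Ralston against each rival (19 organisers):
Ralston–Ostley: Ralston 12–7.
Ralston vs Calder: Ralston is ranked higher on 2+3+4+4 = 13 ballots, Calder on 6. Ralston wins 13–6.
Ralston vs Norbury: Ralston is ranked higher on 3+2+3+1+4 = 13 ballots, Norbury on 6. Ralston wins 13–6.
Ralston beats Ostley, Calder, Norbury — 3 pairwise wins.

3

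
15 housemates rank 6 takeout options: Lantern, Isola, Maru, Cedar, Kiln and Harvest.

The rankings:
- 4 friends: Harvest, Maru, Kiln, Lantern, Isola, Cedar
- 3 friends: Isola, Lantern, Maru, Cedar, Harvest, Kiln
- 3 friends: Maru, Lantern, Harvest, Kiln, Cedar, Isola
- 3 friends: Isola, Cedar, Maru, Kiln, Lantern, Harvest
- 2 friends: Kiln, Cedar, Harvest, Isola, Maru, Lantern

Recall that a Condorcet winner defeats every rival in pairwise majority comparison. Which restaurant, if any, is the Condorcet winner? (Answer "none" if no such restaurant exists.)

none

Pairwise majorities:
Lantern vs Isola: Lantern is ranked higher on 4+3 = 7 ballots, Isola on 8. Isola wins 8–7.
Lantern vs Maru: 3 for Lantern, 12 for Maru — Maru by 12–3.
Lantern vs Cedar: Lantern is ranked higher on 4+3+3 = 10 ballots, Cedar on 5. Lantern wins 10–5.
Lantern vs Kiln: 6 to 9, Kiln.
Lantern vs Harvest: 3+3+3 = 9 for Lantern, 6 for Harvest — Lantern by 9–6.
Isola vs Maru: Isola is ranked higher on 3+3+2 = 8 ballots, Maru on 7. Isola wins 8–7.
Isola vs Cedar: 4+3+3 = 10 for Isola, 5 for Cedar — Isola by 10–5.
Isola vs Kiln: 3+3 = 6 for Isola, 9 for Kiln — Kiln by 9–6.
Isola vs Harvest: Isola is ranked higher on 3+3 = 6 ballots, Harvest on 9. Harvest wins 9–6.
Maru vs Cedar: Maru preferred on 4+3+3 = 10 ballots; Maru wins 10–5.
Maru vs Kiln: 4+3+3+3 = 13 for Maru, 2 for Kiln — Maru by 13–2.
Maru vs Harvest: 9 to 6, Maru.
Cedar vs Kiln: 6 to 9, Kiln.
Cedar vs Harvest: Cedar preferred on 3+3+2 = 8 ballots; Cedar wins 8–7.
Kiln vs Harvest: 5 to 10, Harvest.
Every restaurant loses at least once (Lantern loses to Isola; Isola loses to Kiln; Maru loses to Isola; Cedar loses to Lantern; Kiln loses to Maru; Harvest loses to Lantern). The majority relation contains the cycle Lantern > Harvest > Isola > Lantern, so there is no Condorcet winner.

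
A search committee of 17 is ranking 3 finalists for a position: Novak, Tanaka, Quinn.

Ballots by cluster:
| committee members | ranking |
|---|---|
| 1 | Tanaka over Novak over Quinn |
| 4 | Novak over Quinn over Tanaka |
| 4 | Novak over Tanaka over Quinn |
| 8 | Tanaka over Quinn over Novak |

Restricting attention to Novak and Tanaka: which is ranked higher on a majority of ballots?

Tanaka

Ballots ranking Novak above Tanaka: 4 + 4 = 8.
Ballots ranking Tanaka above Novak: 17 − 8 = 9.
Tanaka wins the head-to-head 9–8.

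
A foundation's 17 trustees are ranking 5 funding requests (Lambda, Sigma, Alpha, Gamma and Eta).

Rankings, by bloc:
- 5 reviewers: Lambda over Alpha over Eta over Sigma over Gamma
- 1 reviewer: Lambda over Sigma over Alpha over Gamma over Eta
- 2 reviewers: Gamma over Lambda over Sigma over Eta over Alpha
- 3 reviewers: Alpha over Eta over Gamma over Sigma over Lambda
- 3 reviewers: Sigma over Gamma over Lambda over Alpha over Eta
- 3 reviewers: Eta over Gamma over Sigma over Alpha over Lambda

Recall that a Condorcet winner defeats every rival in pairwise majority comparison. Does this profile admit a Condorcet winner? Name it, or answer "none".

none

Check each pair by majority over 17 ballots:
Lambda vs Sigma: Sigma, 9–8.
Lambda vs Alpha: Lambda, 11–6.
Lambda vs Gamma: Gamma wins 11–6.
Lambda vs Eta: Lambda wins 11–6.
Sigma vs Alpha: Sigma, 9–8.
Sigma vs Gamma: Sigma wins 9–8.
Sigma vs Eta: Eta wins 11–6.
Alpha–Gamma: Alpha 9–8.
Alpha–Eta: Alpha 12–5.
Gamma vs Eta: Eta wins 11–6.
Every project loses at least once (Lambda loses to Sigma; Sigma loses to Eta; Alpha loses to Lambda; Gamma loses to Sigma; Eta loses to Lambda). The majority relation contains the cycle Lambda beats Alpha beats Gamma beats Lambda, so there is no Condorcet winner.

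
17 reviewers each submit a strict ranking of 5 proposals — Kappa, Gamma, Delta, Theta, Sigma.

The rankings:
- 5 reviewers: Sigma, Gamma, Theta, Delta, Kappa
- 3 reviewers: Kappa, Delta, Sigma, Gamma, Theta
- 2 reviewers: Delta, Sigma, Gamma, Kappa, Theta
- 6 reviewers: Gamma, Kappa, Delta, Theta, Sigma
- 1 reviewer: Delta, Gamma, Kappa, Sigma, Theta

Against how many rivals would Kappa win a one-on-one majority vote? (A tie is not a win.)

Kappa against each rival (17 reviewers):
Kappa vs Gamma: Kappa is ranked higher on 3 ballots, Gamma on 14. Gamma wins 14–3.
Kappa–Delta: Kappa 9–8.
Kappa–Theta: Kappa 12–5.
Kappa vs Sigma: Kappa is ranked higher on 3+6+1 = 10 ballots, Sigma on 7. Kappa wins 10–7.
Kappa beats Delta, Theta, Sigma; loses to Gamma — 3 pairwise wins.

3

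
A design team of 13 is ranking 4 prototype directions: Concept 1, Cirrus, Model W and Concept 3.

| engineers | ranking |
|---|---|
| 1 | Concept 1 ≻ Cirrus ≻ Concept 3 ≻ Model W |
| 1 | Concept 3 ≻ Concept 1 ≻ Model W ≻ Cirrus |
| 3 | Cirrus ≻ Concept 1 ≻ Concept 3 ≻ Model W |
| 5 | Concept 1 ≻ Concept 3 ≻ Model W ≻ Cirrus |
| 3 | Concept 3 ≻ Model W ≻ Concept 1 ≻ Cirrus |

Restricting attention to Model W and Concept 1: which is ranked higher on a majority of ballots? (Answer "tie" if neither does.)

Concept 1

Ballots ranking Model W above Concept 1: 3.
Ballots ranking Concept 1 above Model W: 13 − 3 = 10.
Concept 1 wins the head-to-head 10–3.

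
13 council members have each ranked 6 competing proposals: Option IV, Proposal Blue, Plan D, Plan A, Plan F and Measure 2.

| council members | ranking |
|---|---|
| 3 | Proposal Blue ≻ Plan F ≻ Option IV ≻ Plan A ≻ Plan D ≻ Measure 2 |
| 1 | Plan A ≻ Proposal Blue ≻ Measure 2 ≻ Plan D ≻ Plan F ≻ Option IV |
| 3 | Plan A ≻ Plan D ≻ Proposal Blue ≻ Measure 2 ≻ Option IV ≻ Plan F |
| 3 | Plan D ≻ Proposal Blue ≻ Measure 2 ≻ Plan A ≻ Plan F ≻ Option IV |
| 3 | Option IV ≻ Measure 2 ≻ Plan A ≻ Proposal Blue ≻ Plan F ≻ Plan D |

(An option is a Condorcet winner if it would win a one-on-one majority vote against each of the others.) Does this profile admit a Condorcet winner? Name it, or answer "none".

Pairwise majorities:
Option IV vs Proposal Blue: Proposal Blue, 10–3.
Option IV vs Plan D: Option IV preferred on 3+3 = 6 ballots; Plan D wins 7–6.
Option IV–Plan A: Plan A 7–6.
Option IV vs Plan F: Plan F wins 7–6.
Option IV vs Measure 2: 6 to 7, Measure 2.
Proposal Blue vs Plan D: Proposal Blue wins 7–6.
Proposal Blue vs Plan A: Plan A wins 7–6.
Proposal Blue vs Plan F: 3+1+3+3+3 = 13 for Proposal Blue, 0 for Plan F — Proposal Blue by 13–0.
Proposal Blue vs Measure 2: 10 to 3, Proposal Blue.
Plan D vs Plan A: 3 to 10, Plan A.
Plan D vs Plan F: 7 to 6, Plan D.
Plan D vs Measure 2: Plan D is ranked higher on 3+3+3 = 9 ballots, Measure 2 on 4. Plan D wins 9–4.
Plan A vs Plan F: Plan A is ranked higher on 1+3+3+3 = 10 ballots, Plan F on 3. Plan A wins 10–3.
Plan A–Measure 2: Plan A 7–6.
Plan F–Measure 2: Measure 2 10–3.
Plan A defeats every rival head-to-head and is the Condorcet winner.

Plan A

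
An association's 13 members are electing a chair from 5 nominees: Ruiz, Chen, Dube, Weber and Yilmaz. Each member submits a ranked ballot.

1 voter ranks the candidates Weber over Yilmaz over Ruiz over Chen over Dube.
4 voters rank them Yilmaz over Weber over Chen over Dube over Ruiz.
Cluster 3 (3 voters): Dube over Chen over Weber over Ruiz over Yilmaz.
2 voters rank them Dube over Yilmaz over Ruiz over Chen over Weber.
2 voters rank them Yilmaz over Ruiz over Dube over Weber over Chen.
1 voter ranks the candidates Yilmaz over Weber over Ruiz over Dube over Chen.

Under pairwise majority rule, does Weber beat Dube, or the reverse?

Dube

Ballots ranking Weber above Dube: 1 + 4 + 1 = 6.
Ballots ranking Dube above Weber: 13 − 6 = 7.
Dube wins the head-to-head 7–6.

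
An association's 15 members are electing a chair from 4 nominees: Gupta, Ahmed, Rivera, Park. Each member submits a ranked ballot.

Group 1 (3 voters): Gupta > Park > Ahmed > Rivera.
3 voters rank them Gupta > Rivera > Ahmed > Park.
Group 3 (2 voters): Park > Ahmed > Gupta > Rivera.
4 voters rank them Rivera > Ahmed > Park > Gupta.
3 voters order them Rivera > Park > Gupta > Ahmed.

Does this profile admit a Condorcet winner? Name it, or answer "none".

none

Pairwise majorities:
Gupta vs Ahmed: 3+3+3 = 9 for Gupta, 6 for Ahmed — Gupta by 9–6.
Gupta vs Rivera: 8 to 7, Gupta.
Gupta vs Park: 3+3 = 6 for Gupta, 9 for Park — Park by 9–6.
Ahmed vs Rivera: Ahmed is ranked higher on 3+2 = 5 ballots, Rivera on 10. Rivera wins 10–5.
Ahmed vs Park: Ahmed is ranked higher on 3+4 = 7 ballots, Park on 8. Park wins 8–7.
Rivera vs Park: Rivera is ranked higher on 3+4+3 = 10 ballots, Park on 5. Rivera wins 10–5.
Each candidate drops at least one matchup (Gupta loses to Park; Ahmed loses to Gupta; Rivera loses to Gupta; Park loses to Rivera); the cycle Gupta → Rivera → Park → Gupta rules out a Condorcet winner.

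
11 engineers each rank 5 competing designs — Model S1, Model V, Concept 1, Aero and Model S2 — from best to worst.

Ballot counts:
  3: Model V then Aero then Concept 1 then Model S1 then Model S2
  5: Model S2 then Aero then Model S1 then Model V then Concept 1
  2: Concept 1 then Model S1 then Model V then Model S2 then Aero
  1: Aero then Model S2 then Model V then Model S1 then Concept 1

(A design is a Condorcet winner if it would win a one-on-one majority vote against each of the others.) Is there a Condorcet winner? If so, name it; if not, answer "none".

Model S2

Head-to-head results (11 engineers):
Model S1 vs Model V: Model S1, 7–4.
Model S1 vs Concept 1: 5+1 = 6 for Model S1, 5 for Concept 1 — Model S1 by 6–5.
Model S1–Aero: Aero 9–2.
Model S1 vs Model S2: Model S2, 6–5.
Model V vs Concept 1: 3+5+1 = 9 for Model V, 2 for Concept 1 — Model V by 9–2.
Model V vs Aero: Aero wins 6–5.
Model V vs Model S2: Model S2, 6–5.
Concept 1 vs Aero: Aero, 9–2.
Concept 1 vs Model S2: Model S2, 6–5.
Aero vs Model S2: Model S2 wins 7–4.
Only Model S2 has no losses; Model S2 is the Condorcet winner.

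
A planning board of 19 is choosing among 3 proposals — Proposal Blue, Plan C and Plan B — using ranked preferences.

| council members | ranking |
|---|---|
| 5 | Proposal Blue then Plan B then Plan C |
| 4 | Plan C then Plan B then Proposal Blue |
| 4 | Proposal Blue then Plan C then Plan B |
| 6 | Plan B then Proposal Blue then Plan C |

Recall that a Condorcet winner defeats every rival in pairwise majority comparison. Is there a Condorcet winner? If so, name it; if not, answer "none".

Pairwise majorities:
Proposal Blue vs Plan C: Proposal Blue is ranked higher on 5+4+6 = 15 ballots, Plan C on 4. Proposal Blue wins 15–4.
Proposal Blue vs Plan B: Proposal Blue is ranked higher on 5+4 = 9 ballots, Plan B on 10. Plan B wins 10–9.
Plan C vs Plan B: 4+4 = 8 for Plan C, 11 for Plan B — Plan B by 11–8.
Plan B beats each of Proposal Blue, Plan C — Plan B is the Condorcet winner.

Plan B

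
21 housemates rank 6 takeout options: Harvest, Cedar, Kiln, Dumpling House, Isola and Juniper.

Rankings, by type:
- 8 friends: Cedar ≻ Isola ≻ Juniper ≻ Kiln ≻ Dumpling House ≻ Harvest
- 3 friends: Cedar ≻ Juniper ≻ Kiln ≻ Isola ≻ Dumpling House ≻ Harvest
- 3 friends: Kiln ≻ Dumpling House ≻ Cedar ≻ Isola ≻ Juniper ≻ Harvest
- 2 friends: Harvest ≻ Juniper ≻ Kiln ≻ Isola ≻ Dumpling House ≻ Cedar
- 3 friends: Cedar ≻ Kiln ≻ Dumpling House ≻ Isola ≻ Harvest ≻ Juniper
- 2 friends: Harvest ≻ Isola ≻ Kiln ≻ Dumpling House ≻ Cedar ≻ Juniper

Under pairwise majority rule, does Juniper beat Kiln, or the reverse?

Ballots ranking Juniper above Kiln: 8 + 3 + 2 = 13.
Ballots ranking Kiln above Juniper: 21 − 13 = 8.
Juniper wins the head-to-head 13–8.

Juniper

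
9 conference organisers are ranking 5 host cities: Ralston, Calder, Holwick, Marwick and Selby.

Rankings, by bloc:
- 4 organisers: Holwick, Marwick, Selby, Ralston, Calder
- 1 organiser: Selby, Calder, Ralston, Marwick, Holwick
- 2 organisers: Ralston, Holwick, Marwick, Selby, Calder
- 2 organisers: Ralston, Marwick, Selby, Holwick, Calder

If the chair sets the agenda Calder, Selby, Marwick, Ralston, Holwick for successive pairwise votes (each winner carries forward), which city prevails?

Round 1: Calder vs Selby — 0–9, Selby advances.
Round 2: Selby vs Marwick — 1–8, Marwick advances.
Round 3: Marwick vs Ralston — 4–5, Ralston advances.
Round 4: Ralston vs Holwick — 5–4, Ralston advances.
Ralston survives the agenda.

Ralston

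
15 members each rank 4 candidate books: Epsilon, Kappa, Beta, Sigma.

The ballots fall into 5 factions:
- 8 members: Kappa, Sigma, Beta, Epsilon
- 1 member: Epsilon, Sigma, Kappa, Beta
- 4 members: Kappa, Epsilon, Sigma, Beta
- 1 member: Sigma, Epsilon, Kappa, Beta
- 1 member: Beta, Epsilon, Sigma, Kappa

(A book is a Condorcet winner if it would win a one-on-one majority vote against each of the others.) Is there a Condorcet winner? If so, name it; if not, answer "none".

Kappa

Pairwise majorities:
Epsilon–Kappa: Kappa 12–3.
Epsilon–Beta: Beta 9–6.
Epsilon vs Sigma: Sigma wins 9–6.
Kappa vs Beta: Kappa, 14–1.
Kappa vs Sigma: Kappa wins 12–3.
Beta vs Sigma: Sigma wins 14–1.
Only Kappa has no losses; Kappa is the Condorcet winner.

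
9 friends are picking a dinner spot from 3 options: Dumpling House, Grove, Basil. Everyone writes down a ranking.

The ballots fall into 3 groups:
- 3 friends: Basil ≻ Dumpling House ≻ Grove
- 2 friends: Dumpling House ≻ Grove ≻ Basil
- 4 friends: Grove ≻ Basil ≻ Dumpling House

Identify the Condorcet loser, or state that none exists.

Head-to-head results (9 friends):
Dumpling House vs Grove: Dumpling House preferred on 3+2 = 5 ballots; Dumpling House wins 5–4.
Dumpling House vs Basil: Basil wins 7–2.
Grove vs Basil: 6 to 3, Grove.
Every restaurant wins at least one matchup (Dumpling House beats Grove; Grove beats Basil; Basil beats Dumpling House), so there is no Condorcet loser.

none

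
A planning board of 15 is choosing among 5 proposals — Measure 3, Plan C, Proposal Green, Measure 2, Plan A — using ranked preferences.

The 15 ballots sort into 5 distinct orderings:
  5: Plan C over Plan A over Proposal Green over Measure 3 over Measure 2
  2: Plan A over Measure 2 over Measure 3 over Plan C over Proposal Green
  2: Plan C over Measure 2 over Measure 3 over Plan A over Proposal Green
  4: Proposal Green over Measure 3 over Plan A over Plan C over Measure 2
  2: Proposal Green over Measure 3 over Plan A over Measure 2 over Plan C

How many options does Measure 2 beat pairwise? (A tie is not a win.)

Measure 2 against each rival (15 council members):
Measure 2 vs Measure 3: 4 to 11, Measure 3.
Measure 2 vs Plan C: Plan C wins 11–4.
Measure 2 vs Proposal Green: Proposal Green, 11–4.
Measure 2–Plan A: Plan A 13–2.
Measure 2 beats no one; loses to Measure 3, Plan C, Proposal Green, Plan A — 0 pairwise wins.

0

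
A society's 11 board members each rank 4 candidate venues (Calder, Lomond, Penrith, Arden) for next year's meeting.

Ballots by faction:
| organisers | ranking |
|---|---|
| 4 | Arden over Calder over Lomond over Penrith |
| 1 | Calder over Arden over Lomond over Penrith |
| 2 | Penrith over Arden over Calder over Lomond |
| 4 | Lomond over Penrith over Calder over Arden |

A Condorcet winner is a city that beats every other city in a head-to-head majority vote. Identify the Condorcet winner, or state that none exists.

Head-to-head results (11 organisers):
Calder vs Lomond: 7 to 4, Calder.
Calder vs Penrith: 4+1 = 5 for Calder, 6 for Penrith — Penrith by 6–5.
Calder vs Arden: Calder preferred on 1+4 = 5 ballots; Arden wins 6–5.
Lomond vs Penrith: 9 to 2, Lomond.
Lomond vs Arden: 4 to 7, Arden.
Penrith vs Arden: Penrith preferred on 2+4 = 6 ballots; Penrith wins 6–5.
No city is unbeaten: Calder loses to Penrith; Lomond loses to Calder; Penrith loses to Lomond; Arden loses to Penrith. In particular Calder beats Lomond beats Penrith beats Calder is a majority cycle — no Condorcet winner exists.

none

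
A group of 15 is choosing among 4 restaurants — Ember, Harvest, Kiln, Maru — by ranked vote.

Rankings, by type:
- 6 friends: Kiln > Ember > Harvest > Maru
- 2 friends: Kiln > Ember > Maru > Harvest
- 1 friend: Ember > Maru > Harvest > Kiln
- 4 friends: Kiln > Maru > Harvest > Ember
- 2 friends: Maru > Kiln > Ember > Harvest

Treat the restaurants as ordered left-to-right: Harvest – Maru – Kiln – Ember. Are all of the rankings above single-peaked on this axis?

no

Axis positions: Harvest=1, Maru=2, Kiln=3, Ember=4.
Type 1: ranking walks positions 3-4-1-2; Harvest is ranked above Maru even though Maru lies between Harvest and the peak Kiln on the axis — preferences dip and rise again. Not single-peaked.
Type 2 (peak Kiln at position 3): ranking walks positions 3-4-2-1, expanding outward from the peak — single-peaked.
Type 3: ranking walks positions 4-2-1-3; Maru is ranked above Kiln even though Kiln lies between Maru and the peak Ember on the axis — preferences dip and rise again. Not single-peaked.
Type 4 (peak Kiln at position 3): ranking walks positions 3-2-1-4, expanding outward from the peak — single-peaked.
Type 5 (peak Maru at position 2): ranking walks positions 2-3-4-1, expanding outward from the peak — single-peaked.
Type 1 violates single-peakedness, so the profile is not single-peaked on this axis.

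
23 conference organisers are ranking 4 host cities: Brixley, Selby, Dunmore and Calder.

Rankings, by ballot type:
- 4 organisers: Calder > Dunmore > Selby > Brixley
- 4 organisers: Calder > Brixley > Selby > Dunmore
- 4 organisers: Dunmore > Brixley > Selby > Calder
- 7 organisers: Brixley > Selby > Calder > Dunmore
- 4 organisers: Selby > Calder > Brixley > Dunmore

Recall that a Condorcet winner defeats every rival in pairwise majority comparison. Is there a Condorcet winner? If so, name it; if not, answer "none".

Pairwise majorities:
Brixley vs Selby: Brixley, 15–8.
Brixley–Dunmore: Brixley 15–8.
Brixley vs Calder: Calder, 12–11.
Selby–Dunmore: Selby 15–8.
Selby vs Calder: Selby wins 15–8.
Dunmore vs Calder: Calder wins 19–4.
Every city loses at least once (Brixley loses to Calder; Selby loses to Brixley; Dunmore loses to Brixley; Calder loses to Selby). The majority relation contains the cycle Brixley → Selby → Calder → Brixley, so there is no Condorcet winner.

none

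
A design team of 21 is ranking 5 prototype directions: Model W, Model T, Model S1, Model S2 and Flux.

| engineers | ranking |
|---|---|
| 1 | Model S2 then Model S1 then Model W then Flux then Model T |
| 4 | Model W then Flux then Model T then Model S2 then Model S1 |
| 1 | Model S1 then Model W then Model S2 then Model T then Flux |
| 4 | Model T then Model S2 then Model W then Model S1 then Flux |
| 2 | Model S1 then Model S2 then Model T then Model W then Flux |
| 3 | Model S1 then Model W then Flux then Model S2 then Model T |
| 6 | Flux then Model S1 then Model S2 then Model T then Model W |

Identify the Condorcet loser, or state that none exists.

Pairwise majorities:
Model W vs Model T: Model T wins 12–9.
Model W vs Model S1: Model W is ranked higher on 4+4 = 8 ballots, Model S1 on 13. Model S1 wins 13–8.
Model W vs Model S2: 8 to 13, Model S2.
Model W vs Flux: Model W wins 15–6.
Model T vs Model S1: Model T is ranked higher on 4+4 = 8 ballots, Model S1 on 13. Model S1 wins 13–8.
Model T vs Model S2: 4+4 = 8 for Model T, 13 for Model S2 — Model S2 by 13–8.
Model T vs Flux: Model T preferred on 1+4+2 = 7 ballots; Flux wins 14–7.
Model S1 vs Model S2: Model S1, 12–9.
Model S1 vs Flux: 1+1+4+2+3 = 11 for Model S1, 10 for Flux — Model S1 by 11–10.
Model S2 vs Flux: 1+1+4+2 = 8 for Model S2, 13 for Flux — Flux by 13–8.
Every design wins at least one matchup (Model W beats Flux; Model T beats Model W; Model S1 beats Model W; Model S2 beats Model W; Flux beats Model T), so there is no Condorcet loser.

none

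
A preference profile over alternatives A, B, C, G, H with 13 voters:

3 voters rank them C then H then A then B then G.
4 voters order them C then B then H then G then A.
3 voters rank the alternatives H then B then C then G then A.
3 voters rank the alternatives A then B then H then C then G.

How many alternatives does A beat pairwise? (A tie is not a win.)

0

A against each rival (13 voters):
A vs B: 3+3 = 6 for A, 7 for B — B by 7–6.
A vs C: A is ranked higher on 3 ballots, C on 10. C wins 10–3.
A–G: G 7–6.
A vs H: A is ranked higher on 3 ballots, H on 10. H wins 10–3.
A beats no one; loses to B, C, G, H — 0 pairwise wins.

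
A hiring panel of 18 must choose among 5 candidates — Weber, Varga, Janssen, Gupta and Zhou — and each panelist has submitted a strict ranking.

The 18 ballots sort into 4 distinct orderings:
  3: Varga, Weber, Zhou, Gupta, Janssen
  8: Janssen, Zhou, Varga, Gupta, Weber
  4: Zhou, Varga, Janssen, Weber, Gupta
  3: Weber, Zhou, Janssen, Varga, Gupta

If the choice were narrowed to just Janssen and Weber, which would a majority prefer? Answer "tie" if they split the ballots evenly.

Ballots ranking Janssen above Weber: 8 + 4 = 12.
Ballots ranking Weber above Janssen: 18 − 12 = 6.
Janssen wins the head-to-head 12–6.

Janssen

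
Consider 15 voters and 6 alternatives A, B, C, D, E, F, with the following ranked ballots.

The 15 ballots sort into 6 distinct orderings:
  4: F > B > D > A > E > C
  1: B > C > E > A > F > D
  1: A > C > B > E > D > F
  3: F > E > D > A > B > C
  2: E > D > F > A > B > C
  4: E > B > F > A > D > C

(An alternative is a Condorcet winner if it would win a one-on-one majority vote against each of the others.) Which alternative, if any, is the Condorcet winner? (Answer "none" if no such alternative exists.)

Head-to-head results (15 voters):
A vs B: 1+3+2 = 6 for A, 9 for B — B by 9–6.
A vs C: 14 to 1, A.
A vs D: 6 to 9, D.
A vs E: A is ranked higher on 4+1 = 5 ballots, E on 10. E wins 10–5.
A vs F: 1+1 = 2 for A, 13 for F — F by 13–2.
B vs C: B preferred on 4+1+3+2+4 = 14 ballots; B wins 14–1.
B vs D: B is ranked higher on 4+1+1+4 = 10 ballots, D on 5. B wins 10–5.
B vs E: 6 to 9, E.
B vs F: B preferred on 1+1+4 = 6 ballots; F wins 9–6.
C vs D: C preferred on 1+1 = 2 ballots; D wins 13–2.
C vs E: 2 to 13, E.
C vs F: C preferred on 1+1 = 2 ballots; F wins 13–2.
D vs E: D preferred on 4 ballots; E wins 11–4.
D vs F: 3 to 12, F.
E vs F: 8 to 7, E.
E defeats every rival head-to-head and is the Condorcet winner.

E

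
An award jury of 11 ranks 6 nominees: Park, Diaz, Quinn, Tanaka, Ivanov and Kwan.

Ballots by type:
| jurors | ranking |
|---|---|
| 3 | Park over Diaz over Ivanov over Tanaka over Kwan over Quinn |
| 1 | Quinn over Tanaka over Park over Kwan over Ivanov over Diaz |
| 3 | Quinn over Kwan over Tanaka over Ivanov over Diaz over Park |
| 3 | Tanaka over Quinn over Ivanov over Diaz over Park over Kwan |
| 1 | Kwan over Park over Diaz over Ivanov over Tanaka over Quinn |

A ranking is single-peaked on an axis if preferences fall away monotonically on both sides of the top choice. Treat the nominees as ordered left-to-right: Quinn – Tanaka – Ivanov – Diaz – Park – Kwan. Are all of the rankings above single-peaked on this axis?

no

Axis positions: Quinn=1, Tanaka=2, Ivanov=3, Diaz=4, Park=5, Kwan=6.
Type 1 (peak Park at position 5): ranking walks positions 5-4-3-2-6-1, expanding outward from the peak — single-peaked.
Type 2: ranking walks positions 1-2-5-6-3-4; Park is ranked above Ivanov even though Ivanov lies between Park and the peak Quinn on the axis — preferences dip and rise again. Not single-peaked.
Type 3: ranking walks positions 1-6-2-3-4-5; Kwan is ranked above Tanaka even though Tanaka lies between Kwan and the peak Quinn on the axis — preferences dip and rise again. Not single-peaked.
Type 4 (peak Tanaka at position 2): ranking walks positions 2-1-3-4-5-6, expanding outward from the peak — single-peaked.
Type 5 (peak Kwan at position 6): ranking walks positions 6-5-4-3-2-1, expanding outward from the peak — single-peaked.
Type 2 violates single-peakedness, so the profile is not single-peaked on this axis.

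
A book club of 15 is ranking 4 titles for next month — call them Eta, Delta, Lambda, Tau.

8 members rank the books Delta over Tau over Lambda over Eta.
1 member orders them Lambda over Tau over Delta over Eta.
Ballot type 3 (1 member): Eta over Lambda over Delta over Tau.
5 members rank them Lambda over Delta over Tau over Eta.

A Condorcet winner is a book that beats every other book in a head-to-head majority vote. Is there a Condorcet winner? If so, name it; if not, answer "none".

Delta

Pairwise majorities:
Eta vs Delta: Delta, 14–1.
Eta vs Lambda: Lambda wins 14–1.
Eta vs Tau: Tau, 14–1.
Delta–Lambda: Delta 8–7.
Delta–Tau: Delta 14–1.
Lambda–Tau: Tau 8–7.
Delta defeats every rival head-to-head and is the Condorcet winner.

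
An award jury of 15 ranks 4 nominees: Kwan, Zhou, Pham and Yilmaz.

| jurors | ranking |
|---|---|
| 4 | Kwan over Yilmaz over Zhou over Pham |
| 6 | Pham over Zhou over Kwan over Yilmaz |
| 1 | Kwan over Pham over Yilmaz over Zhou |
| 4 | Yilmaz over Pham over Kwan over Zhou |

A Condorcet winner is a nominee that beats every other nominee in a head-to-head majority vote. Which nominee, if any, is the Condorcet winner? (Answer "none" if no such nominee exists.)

none

Check each pair by majority over 15 ballots:
Kwan vs Zhou: 9 to 6, Kwan.
Kwan vs Pham: 5 to 10, Pham.
Kwan vs Yilmaz: Kwan preferred on 4+6+1 = 11 ballots; Kwan wins 11–4.
Zhou vs Pham: 4 for Zhou, 11 for Pham — Pham by 11–4.
Zhou vs Yilmaz: 6 for Zhou, 9 for Yilmaz — Yilmaz by 9–6.
Pham vs Yilmaz: 6+1 = 7 for Pham, 8 for Yilmaz — Yilmaz by 8–7.
No nominee is unbeaten: Kwan loses to Pham; Zhou loses to Kwan; Pham loses to Yilmaz; Yilmaz loses to Kwan. In particular Kwan > Yilmaz > Pham > Kwan is a majority cycle — no Condorcet winner exists.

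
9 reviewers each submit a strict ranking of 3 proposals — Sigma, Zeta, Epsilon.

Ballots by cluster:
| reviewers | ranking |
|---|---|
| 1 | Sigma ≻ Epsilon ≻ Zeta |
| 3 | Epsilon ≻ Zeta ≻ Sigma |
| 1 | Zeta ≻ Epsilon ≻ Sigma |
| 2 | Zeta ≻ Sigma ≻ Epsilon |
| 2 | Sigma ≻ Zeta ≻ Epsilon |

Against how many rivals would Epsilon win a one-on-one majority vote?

0

Epsilon against each rival (9 reviewers):
Epsilon–Sigma: Sigma 5–4.
Epsilon–Zeta: Zeta 5–4.
Epsilon beats no one; loses to Sigma, Zeta — 0 pairwise wins.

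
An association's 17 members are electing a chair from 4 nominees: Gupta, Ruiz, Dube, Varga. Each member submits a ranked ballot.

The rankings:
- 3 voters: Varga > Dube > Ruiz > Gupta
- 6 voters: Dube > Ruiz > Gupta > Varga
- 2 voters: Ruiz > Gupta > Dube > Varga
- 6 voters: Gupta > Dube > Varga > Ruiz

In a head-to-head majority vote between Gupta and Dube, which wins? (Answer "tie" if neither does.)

Dube

Ballots ranking Gupta above Dube: 2 + 6 = 8.
Ballots ranking Dube above Gupta: 17 − 8 = 9.
Dube wins the head-to-head 9–8.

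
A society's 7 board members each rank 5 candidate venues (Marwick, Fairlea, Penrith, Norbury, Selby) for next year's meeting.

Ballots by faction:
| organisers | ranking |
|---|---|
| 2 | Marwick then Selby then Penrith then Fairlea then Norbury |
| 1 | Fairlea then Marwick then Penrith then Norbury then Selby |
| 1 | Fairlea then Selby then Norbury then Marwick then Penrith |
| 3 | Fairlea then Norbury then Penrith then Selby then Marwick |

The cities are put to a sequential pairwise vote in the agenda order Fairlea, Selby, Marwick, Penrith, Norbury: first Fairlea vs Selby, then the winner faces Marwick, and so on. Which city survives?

Round 1: Fairlea vs Selby — 5–2, Fairlea advances.
Round 2: Fairlea vs Marwick — 5–2, Fairlea advances.
Round 3: Fairlea vs Penrith — 5–2, Fairlea advances.
Round 4: Fairlea vs Norbury — 7–0, Fairlea advances.
Fairlea survives the agenda.

Fairlea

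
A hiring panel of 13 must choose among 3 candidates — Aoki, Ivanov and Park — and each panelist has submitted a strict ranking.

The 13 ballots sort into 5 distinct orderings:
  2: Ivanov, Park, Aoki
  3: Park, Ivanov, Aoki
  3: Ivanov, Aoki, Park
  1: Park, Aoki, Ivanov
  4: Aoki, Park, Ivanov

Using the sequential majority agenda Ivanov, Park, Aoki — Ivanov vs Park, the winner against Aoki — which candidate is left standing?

Aoki

Round 1: Ivanov vs Park — 5–8, Park advances.
Round 2: Park vs Aoki — 6–7, Aoki advances.
The agenda winner is Aoki.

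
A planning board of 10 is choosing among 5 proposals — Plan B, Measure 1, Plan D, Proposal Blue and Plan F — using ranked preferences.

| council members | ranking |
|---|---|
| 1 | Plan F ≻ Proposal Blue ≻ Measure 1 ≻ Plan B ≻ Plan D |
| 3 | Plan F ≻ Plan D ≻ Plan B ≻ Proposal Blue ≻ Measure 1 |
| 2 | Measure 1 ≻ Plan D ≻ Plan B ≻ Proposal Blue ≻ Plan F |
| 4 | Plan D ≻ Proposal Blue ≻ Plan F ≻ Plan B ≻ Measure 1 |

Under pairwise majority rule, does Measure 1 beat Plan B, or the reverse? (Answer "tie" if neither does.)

Plan B

Ballots ranking Measure 1 above Plan B: 1 + 2 = 3.
Ballots ranking Plan B above Measure 1: 10 − 3 = 7.
Plan B wins the head-to-head 7–3.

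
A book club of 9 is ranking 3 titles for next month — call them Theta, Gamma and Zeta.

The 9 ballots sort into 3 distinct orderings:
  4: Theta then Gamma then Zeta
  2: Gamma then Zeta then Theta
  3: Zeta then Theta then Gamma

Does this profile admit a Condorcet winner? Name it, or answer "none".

none

Pairwise majorities:
Theta vs Gamma: Theta wins 7–2.
Theta vs Zeta: Zeta wins 5–4.
Gamma vs Zeta: Gamma is ranked higher on 4+2 = 6 ballots, Zeta on 3. Gamma wins 6–3.
Each book drops at least one matchup (Theta loses to Zeta; Gamma loses to Theta; Zeta loses to Gamma); the cycle Theta → Gamma → Zeta → Theta rules out a Condorcet winner.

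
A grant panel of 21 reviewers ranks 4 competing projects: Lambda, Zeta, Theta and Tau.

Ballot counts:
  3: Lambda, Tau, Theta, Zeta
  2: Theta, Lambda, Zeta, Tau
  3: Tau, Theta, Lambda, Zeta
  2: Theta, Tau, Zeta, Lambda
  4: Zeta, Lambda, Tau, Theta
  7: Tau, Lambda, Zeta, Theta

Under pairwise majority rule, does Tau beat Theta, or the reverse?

Tau

Ballots ranking Tau above Theta: 3 + 3 + 4 + 7 = 17.
Ballots ranking Theta above Tau: 21 − 17 = 4.
Tau wins the head-to-head 17–4.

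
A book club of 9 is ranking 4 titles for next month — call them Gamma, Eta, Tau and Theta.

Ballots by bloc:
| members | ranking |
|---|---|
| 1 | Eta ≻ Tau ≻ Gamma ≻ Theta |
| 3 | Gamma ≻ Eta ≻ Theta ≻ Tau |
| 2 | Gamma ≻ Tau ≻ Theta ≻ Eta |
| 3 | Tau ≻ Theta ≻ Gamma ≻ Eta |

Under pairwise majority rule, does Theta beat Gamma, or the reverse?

Ballots ranking Theta above Gamma: 3.
Ballots ranking Gamma above Theta: 9 − 3 = 6.
Gamma wins the head-to-head 6–3.

Gamma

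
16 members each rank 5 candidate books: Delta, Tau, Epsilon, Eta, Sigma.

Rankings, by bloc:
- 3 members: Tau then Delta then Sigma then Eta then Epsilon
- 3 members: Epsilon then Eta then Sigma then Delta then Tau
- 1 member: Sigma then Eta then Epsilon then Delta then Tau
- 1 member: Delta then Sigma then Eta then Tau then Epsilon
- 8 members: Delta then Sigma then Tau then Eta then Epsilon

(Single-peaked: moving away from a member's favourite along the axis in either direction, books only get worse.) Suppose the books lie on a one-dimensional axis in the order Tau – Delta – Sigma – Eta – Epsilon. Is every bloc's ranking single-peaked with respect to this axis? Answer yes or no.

Axis positions: Tau=1, Delta=2, Sigma=3, Eta=4, Epsilon=5.
Bloc 1 (peak Tau at position 1): ranking walks positions 1-2-3-4-5, expanding outward from the peak — single-peaked.
Bloc 2 (peak Epsilon at position 5): ranking walks positions 5-4-3-2-1, expanding outward from the peak — single-peaked.
Bloc 3 (peak Sigma at position 3): ranking walks positions 3-4-5-2-1, expanding outward from the peak — single-peaked.
Bloc 4 (peak Delta at position 2): ranking walks positions 2-3-4-1-5, expanding outward from the peak — single-peaked.
Bloc 5 (peak Delta at position 2): ranking walks positions 2-3-1-4-5, expanding outward from the peak — single-peaked.
Every ranking is single-peaked on this axis.

yes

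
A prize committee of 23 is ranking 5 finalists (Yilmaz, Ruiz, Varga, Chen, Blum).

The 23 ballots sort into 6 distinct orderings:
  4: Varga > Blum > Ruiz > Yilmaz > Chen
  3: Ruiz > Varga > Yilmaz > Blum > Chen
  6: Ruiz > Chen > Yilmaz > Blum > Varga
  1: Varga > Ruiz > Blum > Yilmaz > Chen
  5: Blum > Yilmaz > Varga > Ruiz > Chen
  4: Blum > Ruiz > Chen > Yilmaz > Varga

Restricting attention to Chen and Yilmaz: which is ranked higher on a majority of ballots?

Ballots ranking Chen above Yilmaz: 6 + 4 = 10.
Ballots ranking Yilmaz above Chen: 23 − 10 = 13.
Yilmaz wins the head-to-head 13–10.

Yilmaz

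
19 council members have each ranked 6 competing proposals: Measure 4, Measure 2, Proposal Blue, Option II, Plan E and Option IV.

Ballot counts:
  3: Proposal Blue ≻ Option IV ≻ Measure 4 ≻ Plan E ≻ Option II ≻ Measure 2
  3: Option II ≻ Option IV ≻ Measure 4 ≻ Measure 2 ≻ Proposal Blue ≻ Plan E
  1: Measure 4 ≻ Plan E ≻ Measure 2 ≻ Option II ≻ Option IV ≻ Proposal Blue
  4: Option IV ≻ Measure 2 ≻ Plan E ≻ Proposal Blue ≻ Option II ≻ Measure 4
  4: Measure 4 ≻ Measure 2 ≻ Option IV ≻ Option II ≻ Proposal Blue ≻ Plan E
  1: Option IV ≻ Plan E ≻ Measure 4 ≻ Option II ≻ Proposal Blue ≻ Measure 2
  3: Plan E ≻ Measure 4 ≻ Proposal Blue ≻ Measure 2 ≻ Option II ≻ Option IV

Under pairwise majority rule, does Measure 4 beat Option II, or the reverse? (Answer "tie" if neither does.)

Measure 4

Ballots ranking Measure 4 above Option II: 3 + 1 + 4 + 1 + 3 = 12.
Ballots ranking Option II above Measure 4: 19 − 12 = 7.
Measure 4 wins the head-to-head 12–7.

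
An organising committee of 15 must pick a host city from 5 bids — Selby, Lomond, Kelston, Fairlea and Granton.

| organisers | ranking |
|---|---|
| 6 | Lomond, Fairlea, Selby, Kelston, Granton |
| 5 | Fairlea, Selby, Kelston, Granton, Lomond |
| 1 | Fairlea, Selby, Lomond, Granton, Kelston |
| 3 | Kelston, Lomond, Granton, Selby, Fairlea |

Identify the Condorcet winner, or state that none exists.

Check each pair by majority over 15 ballots:
Selby vs Lomond: Selby is ranked higher on 5+1 = 6 ballots, Lomond on 9. Lomond wins 9–6.
Selby vs Kelston: 12 to 3, Selby.
Selby vs Fairlea: 3 to 12, Fairlea.
Selby vs Granton: 12 to 3, Selby.
Lomond vs Kelston: 7 to 8, Kelston.
Lomond vs Fairlea: 9 to 6, Lomond.
Lomond vs Granton: Lomond preferred on 6+1+3 = 10 ballots; Lomond wins 10–5.
Kelston vs Fairlea: Kelston is ranked higher on 3 ballots, Fairlea on 12. Fairlea wins 12–3.
Kelston vs Granton: 14 to 1, Kelston.
Fairlea vs Granton: 6+5+1 = 12 for Fairlea, 3 for Granton — Fairlea by 12–3.
Every city loses at least once (Selby loses to Lomond; Lomond loses to Kelston; Kelston loses to Selby; Fairlea loses to Lomond; Granton loses to Selby). The majority relation contains the cycle Selby beats Kelston beats Lomond beats Selby, so there is no Condorcet winner.

none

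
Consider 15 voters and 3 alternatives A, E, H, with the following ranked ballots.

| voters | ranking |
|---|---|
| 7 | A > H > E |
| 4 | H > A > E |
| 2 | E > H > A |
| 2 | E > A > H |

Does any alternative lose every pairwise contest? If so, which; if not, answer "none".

E

Head-to-head results (15 voters):
A vs E: A, 11–4.
A vs H: 7+2 = 9 for A, 6 for H — A by 9–6.
E vs H: E is ranked higher on 2+2 = 4 ballots, H on 11. H wins 11–4.
Only E has no wins; E is the Condorcet loser.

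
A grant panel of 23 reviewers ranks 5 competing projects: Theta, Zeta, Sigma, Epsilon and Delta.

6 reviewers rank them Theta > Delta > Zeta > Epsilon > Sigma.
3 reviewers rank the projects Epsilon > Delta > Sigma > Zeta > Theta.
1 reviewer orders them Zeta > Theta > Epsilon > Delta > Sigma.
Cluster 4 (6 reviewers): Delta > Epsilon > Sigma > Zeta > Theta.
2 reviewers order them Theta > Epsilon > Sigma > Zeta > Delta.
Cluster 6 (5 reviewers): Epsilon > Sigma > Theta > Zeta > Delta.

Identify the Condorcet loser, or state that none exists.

Pairwise majorities:
Theta vs Zeta: 6+2+5 = 13 for Theta, 10 for Zeta — Theta by 13–10.
Theta vs Sigma: Sigma wins 14–9.
Theta vs Epsilon: Epsilon, 14–9.
Theta vs Delta: Theta preferred on 6+1+2+5 = 14 ballots; Theta wins 14–9.
Zeta vs Sigma: 6+1 = 7 for Zeta, 16 for Sigma — Sigma by 16–7.
Zeta vs Epsilon: Zeta preferred on 6+1 = 7 ballots; Epsilon wins 16–7.
Zeta vs Delta: Delta wins 15–8.
Sigma–Epsilon: Epsilon 23–0.
Sigma vs Delta: Delta wins 16–7.
Epsilon vs Delta: Delta, 12–11.
Zeta loses to every other project — it is the Condorcet loser.

Zeta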